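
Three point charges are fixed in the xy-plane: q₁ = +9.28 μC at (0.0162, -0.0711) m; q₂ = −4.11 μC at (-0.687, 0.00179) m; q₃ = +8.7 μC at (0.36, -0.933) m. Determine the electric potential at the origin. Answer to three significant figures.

Electric potential is a scalar, so the contributions from each charge add algebraically: V = Σ kqᵢ/rᵢ.
Distances from the field point to each charge: r₁ = 0.0729 m, r₂ = 0.687 m, r₃ = 1.00 m.
V = k[(9.28×10⁻⁶)/(0.0729) + (-4.11×10⁻⁶)/(0.687) + (8.70×10⁻⁶)/(1.00)] = 1.17×10⁶ V.

1.17×10⁶ V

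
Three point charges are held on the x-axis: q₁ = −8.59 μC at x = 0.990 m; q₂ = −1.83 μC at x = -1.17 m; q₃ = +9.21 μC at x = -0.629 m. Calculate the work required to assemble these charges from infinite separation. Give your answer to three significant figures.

The assembly work is the sum of pairwise potential energies, U = Σ_{i<j} kqᵢqⱼ/rᵢⱼ.
Pair separations: r₁₂ = 2.16 m, r₁₃ = 1.62 m, r₂₃ = 0.541 m.
U = (0.0654) + (-0.439) + (-0.280) = -0.654 J.

-0.654 J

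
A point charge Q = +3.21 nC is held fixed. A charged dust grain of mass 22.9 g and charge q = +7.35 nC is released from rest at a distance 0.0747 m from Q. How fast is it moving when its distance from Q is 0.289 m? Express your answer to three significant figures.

Only the electrostatic force acts, so mechanical energy is conserved: ½mv² = U₁ − U₂ = kQq(1/r₁ − 1/r₂).
U₁ − U₂ = (8.99×10⁹ N·m²/C²)(3.21×10⁻⁹ C)(7.35×10⁻⁹ C)(1/0.0747 − 1/0.289) = 2.11×10⁻⁶ J.
v = √(2·2.11×10⁻⁶/0.0229) = 0.0136 m/s.

0.0136 m/s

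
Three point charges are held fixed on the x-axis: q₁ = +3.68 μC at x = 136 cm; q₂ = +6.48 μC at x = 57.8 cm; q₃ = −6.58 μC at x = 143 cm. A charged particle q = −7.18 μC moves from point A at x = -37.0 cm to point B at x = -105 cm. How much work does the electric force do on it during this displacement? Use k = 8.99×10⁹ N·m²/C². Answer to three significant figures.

The work done by the electric force is W_field = −ΔU = −q(V_B − V_A) = q(V_A − V_B).
At A: distances to the source charges are 1.73 m, 0.948 m, 1.80 m; V_A = Σ kqᵢ/rᵢ = 4.77×10⁴ V.
At B: distances to the source charges are 2.41 m, 1.63 m, 2.48 m; V_B = Σ kqᵢ/rᵢ = 2.57×10⁴ V.
ΔV = V_B − V_A = -2.21×10⁴ V.
W_field = −qΔV = −(-7.18×10⁻⁶ C)(-2.21×10⁴ V) = -0.158 J.

-0.158 J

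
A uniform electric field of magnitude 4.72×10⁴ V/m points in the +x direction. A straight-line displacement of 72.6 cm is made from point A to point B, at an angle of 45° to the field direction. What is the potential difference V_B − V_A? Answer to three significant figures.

Only the component of displacement along E changes the potential: ΔV = −E·d·cosθ.
ΔV = −(4.72×10⁴ V/m)(0.726 m)cos45° = -2.42×10⁴ V.

-2.42×10⁴ V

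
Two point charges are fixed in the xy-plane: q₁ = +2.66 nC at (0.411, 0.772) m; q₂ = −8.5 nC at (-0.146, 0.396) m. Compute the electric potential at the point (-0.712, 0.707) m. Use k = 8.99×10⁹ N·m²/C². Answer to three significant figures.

-97.1 V

The total potential is the scalar sum of each charge's contribution, V = Σ kqᵢ/rᵢ.
Distances from the field point to each charge: r₁ = 1.12 m, r₂ = 0.646 m.
V = k[(2.66×10⁻⁹)/(1.12) + (-8.50×10⁻⁹)/(0.646)] = -97.1 V.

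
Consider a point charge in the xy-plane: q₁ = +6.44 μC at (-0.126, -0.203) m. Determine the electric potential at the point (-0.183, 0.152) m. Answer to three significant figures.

The total potential is the scalar sum of each charge's contribution, V = Σ kqᵢ/rᵢ.
Distances from the field point to each charge: r₁ = 0.360 m.
V = k[(6.44×10⁻⁶)/(0.360)] = 1.61×10⁵ V.

1.61×10⁵ V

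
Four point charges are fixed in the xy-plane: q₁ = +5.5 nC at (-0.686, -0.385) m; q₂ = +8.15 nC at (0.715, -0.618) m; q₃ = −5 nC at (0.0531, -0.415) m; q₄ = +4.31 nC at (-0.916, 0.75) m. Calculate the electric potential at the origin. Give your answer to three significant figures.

65.7 V

The total potential is the scalar sum of each charge's contribution, V = Σ kqᵢ/rᵢ.
Distances from the field point to each charge: r₁ = 0.787 m, r₂ = 0.945 m, r₃ = 0.418 m, r₄ = 1.18 m.
V = k[(5.50×10⁻⁹)/(0.787) + (8.15×10⁻⁹)/(0.945) + (-5.00×10⁻⁹)/(0.418) + (4.31×10⁻⁹)/(1.18)] = 65.7 V.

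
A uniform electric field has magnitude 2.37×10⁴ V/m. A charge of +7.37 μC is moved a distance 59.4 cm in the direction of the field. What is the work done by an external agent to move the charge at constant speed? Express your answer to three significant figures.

-0.104 J

The potential change for a displacement 59.4 cm in the direction of the field is ΔV = −Ed = -1.41×10⁴ V.
W_ext = qΔV = -0.104 J.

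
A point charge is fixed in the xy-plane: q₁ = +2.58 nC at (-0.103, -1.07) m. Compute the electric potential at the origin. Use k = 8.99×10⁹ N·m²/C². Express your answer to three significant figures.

Electric potential is a scalar, so the contributions from each charge add algebraically: V = Σ kqᵢ/rᵢ.
Distances from the field point to each charge: r₁ = 1.07 m.
V = k[(2.58×10⁻⁹)/(1.07)] = 21.6 V.

21.6 V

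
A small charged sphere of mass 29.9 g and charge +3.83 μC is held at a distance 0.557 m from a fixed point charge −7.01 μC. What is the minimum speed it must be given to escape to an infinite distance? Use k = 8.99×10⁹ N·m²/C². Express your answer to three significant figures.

To just escape, total mechanical energy must reach zero at infinity: ½mv²_min + U = 0, so ½mv²_min = −U = |kQq|/r.
|U| = |kQq|/r = (8.99×10⁹ N·m²/C²)(7.01×10⁻⁶)(3.83×10⁻⁶)/(0.557) = 0.433 J.
v_min = √(2|U|/m) = √(2·0.433/0.0299) = 5.38 m/s.

5.38 m/s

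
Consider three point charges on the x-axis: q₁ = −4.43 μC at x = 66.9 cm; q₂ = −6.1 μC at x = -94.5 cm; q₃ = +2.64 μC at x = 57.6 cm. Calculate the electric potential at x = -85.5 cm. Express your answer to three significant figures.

-6.19×10⁵ V

The total potential is the scalar sum of each charge's contribution, V = Σ kqᵢ/rᵢ.
Distances from the field point to each charge: r₁ = 1.52 m, r₂ = 0.0900 m, r₃ = 1.43 m.
V = k[(-4.43×10⁻⁶)/(1.52) + (-6.10×10⁻⁶)/(0.0900) + (2.64×10⁻⁶)/(1.43)] = -6.19×10⁵ V.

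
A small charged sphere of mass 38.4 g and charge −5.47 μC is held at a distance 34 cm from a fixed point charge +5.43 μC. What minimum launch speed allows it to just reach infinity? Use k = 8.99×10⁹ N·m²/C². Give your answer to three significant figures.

To just escape, total mechanical energy must reach zero at infinity: ½mv²_min + U = 0, so ½mv²_min = −U = |kQq|/r.
|U| = |kQq|/r = (8.99×10⁹ N·m²/C²)(5.43×10⁻⁶)(5.47×10⁻⁶)/(0.340) = 0.785 J.
v_min = √(2|U|/m) = √(2·0.785/0.0384) = 6.40 m/s.

6.40 m/s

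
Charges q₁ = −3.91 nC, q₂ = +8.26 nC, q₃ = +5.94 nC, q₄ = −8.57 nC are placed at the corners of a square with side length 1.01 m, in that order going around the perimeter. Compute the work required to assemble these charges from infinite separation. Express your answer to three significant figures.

The work to assemble the configuration equals its total potential energy, U = Σ kqᵢqⱼ/rᵢⱼ over all pairs.
The four side pairs have separation 1.01 m and the two diagonal pairs 1.43 m.
Summing all 6 pair terms gives U = -5.97×10⁻⁷ J.

-5.97×10⁻⁷ J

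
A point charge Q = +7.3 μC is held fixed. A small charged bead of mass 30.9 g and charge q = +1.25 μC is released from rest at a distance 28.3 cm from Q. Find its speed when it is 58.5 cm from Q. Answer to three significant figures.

3.11 m/s

Only the electrostatic force acts, so mechanical energy is conserved: ½mv² = U₁ − U₂ = kQq(1/r₁ − 1/r₂).
U₁ − U₂ = (8.99×10⁹ N·m²/C²)(7.30×10⁻⁶ C)(1.25×10⁻⁶ C)(1/0.283 − 1/0.585) = 0.150 J.
v = √(2·0.150/0.0309) = 3.11 m/s.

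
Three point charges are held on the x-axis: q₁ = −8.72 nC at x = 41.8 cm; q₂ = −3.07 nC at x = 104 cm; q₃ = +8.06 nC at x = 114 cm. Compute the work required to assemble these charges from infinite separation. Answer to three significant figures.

-2.71×10⁻⁶ J

The work to assemble the configuration equals its total potential energy, U = Σ kqᵢqⱼ/rᵢⱼ over all pairs.
Pair separations: r₁₂ = 0.622 m, r₁₃ = 0.722 m, r₂₃ = 0.100 m.
U = (3.87×10⁻⁷) + (-8.75×10⁻⁷) + (-2.22×10⁻⁶) = -2.71×10⁻⁶ J.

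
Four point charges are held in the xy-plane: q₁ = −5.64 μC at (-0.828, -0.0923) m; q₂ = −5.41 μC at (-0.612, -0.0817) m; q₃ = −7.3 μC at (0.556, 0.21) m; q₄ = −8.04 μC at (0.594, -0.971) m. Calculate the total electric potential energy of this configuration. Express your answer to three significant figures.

The work to assemble the configuration equals its total potential energy, U = Σ kqᵢqⱼ/rᵢⱼ over all pairs.
Pair separations: r₁₂ = 0.216 m, r₁₃ = 1.42 m, r₁₄ = 1.67 m, r₂₃ = 1.20 m, r₂₄ = 1.50 m, r₃₄ = 1.18 m.
Summing all 6 pair terms gives U = 2.78 J.

2.78 J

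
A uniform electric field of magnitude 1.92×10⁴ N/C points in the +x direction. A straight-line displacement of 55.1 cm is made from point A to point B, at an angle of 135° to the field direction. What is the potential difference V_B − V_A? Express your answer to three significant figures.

Only the component of displacement along E changes the potential: ΔV = −E·d·cosθ.
ΔV = −(1.92×10⁴ V/m)(0.551 m)cos135° = 7480 V.

7480 V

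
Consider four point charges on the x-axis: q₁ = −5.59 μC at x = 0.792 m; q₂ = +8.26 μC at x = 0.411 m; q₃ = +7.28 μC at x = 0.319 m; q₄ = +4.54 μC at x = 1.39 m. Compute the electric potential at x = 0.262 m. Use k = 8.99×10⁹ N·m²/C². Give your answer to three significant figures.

The total potential is the scalar sum of each charge's contribution, V = Σ kqᵢ/rᵢ.
Distances from the field point to each charge: r₁ = 0.530 m, r₂ = 0.149 m, r₃ = 0.0570 m, r₄ = 1.13 m.
V = k[(-5.59×10⁻⁶)/(0.530) + (8.26×10⁻⁶)/(0.149) + (7.28×10⁻⁶)/(0.0570) + (4.54×10⁻⁶)/(1.13)] = 1.59×10⁶ V.

1.59×10⁶ V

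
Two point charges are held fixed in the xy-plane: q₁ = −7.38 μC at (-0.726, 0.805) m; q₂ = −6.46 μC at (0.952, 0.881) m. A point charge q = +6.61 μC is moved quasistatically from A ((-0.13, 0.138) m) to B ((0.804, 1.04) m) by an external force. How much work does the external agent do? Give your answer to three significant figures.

-1.27 J

For quasistatic motion the external work equals the change in potential energy: W_ext = qΔV = q(V_B − V_A).
At A: distances to the source charges are 0.894 m, 1.31 m; V_A = Σ kqᵢ/rᵢ = -1.18×10⁵ V.
At B: distances to the source charges are 1.55 m, 0.217 m; V_B = Σ kqᵢ/rᵢ = -3.10×10⁵ V.
ΔV = V_B − V_A = -1.92×10⁵ V.
W_ext = qΔV = (6.61×10⁻⁶ C)(-1.92×10⁵ V) = -1.27 J.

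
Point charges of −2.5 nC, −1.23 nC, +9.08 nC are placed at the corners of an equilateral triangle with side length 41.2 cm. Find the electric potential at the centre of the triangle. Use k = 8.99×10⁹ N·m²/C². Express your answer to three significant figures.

Electric potential is a scalar, so the contributions from each charge add algebraically: V = Σ kqᵢ/rᵢ.
The distance from each vertex to the centroid is a/√3 = 0.238 m.
V = k[(-2.50×10⁻⁹)/(0.238) + (-1.23×10⁻⁹)/(0.238) + (9.08×10⁻⁹)/(0.238)] = 202 V.

202 V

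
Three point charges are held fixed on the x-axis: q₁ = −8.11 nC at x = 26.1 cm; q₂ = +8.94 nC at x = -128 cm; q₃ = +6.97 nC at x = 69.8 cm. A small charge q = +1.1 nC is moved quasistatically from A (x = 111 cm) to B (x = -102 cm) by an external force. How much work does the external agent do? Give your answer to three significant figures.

For quasistatic motion the external work equals the change in potential energy: W_ext = qΔV = q(V_B − V_A).
At A: distances to the source charges are 0.849 m, 2.39 m, 0.412 m; V_A = Σ kqᵢ/rᵢ = 99.8 V.
At B: distances to the source charges are 1.28 m, 0.260 m, 1.72 m; V_B = Σ kqᵢ/rᵢ = 289 V.
ΔV = V_B − V_A = 189 V.
W_ext = qΔV = (1.10×10⁻⁹ C)(189 V) = 2.08×10⁻⁷ J.

2.08×10⁻⁷ J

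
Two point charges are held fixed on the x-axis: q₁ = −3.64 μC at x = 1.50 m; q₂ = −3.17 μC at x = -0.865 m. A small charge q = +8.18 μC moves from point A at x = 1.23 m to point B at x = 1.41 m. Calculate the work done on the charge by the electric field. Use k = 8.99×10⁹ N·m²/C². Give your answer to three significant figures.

1.97 J

The work done by the electric force is W_field = −ΔU = −q(V_B − V_A) = q(V_A − V_B).
At A: distances to the source charges are 0.270 m, 2.09 m; V_A = Σ kqᵢ/rᵢ = -1.35×10⁵ V.
At B: distances to the source charges are 0.0900 m, 2.27 m; V_B = Σ kqᵢ/rᵢ = -3.76×10⁵ V.
ΔV = V_B − V_A = -2.41×10⁵ V.
W_field = −qΔV = −(8.18×10⁻⁶ C)(-2.41×10⁵ V) = 1.97 J.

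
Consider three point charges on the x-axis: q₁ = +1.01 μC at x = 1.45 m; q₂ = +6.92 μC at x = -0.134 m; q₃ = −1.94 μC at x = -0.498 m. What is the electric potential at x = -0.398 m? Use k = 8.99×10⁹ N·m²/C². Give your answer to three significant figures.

Electric potential is a scalar, so the contributions from each charge add algebraically: V = Σ kqᵢ/rᵢ.
Distances from the field point to each charge: r₁ = 1.85 m, r₂ = 0.264 m, r₃ = 0.100 m.
V = k[(1.01×10⁻⁶)/(1.85) + (6.92×10⁻⁶)/(0.264) + (-1.94×10⁻⁶)/(0.100)] = 6.62×10⁴ V.

6.62×10⁴ V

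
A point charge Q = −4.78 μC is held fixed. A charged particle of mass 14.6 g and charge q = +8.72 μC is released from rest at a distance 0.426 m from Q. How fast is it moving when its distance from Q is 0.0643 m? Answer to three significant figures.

Only the electrostatic force acts, so mechanical energy is conserved: ½mv² = U₁ − U₂ = kQq(1/r₁ − 1/r₂).
U₁ − U₂ = (8.99×10⁹ N·m²/C²)(-4.78×10⁻⁶ C)(8.72×10⁻⁶ C)(1/0.426 − 1/0.0643) = 4.95 J.
v = √(2·4.95/0.0146) = 26.0 m/s.

26.0 m/s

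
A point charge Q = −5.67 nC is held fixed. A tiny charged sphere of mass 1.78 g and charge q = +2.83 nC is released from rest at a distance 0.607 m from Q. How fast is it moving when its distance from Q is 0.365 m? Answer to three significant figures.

0.0133 m/s

Only the electrostatic force acts, so mechanical energy is conserved: ½mv² = U₁ − U₂ = kQq(1/r₁ − 1/r₂).
U₁ − U₂ = (8.99×10⁹ N·m²/C²)(-5.67×10⁻⁹ C)(2.83×10⁻⁹ C)(1/0.607 − 1/0.365) = 1.58×10⁻⁷ J.
v = √(2·1.58×10⁻⁷/1.78×10⁻³) = 0.0133 m/s.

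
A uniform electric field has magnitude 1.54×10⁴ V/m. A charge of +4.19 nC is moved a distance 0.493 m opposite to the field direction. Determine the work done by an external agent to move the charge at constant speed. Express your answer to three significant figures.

3.18×10⁻⁵ J

The potential change for a displacement 0.493 m opposite to the field direction is ΔV = +Ed = 7590 V.
W_ext = qΔV = 3.18×10⁻⁵ J.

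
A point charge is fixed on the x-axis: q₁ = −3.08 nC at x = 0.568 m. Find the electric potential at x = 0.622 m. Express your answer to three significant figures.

Electric potential is a scalar, so the contributions from each charge add algebraically: V = Σ kqᵢ/rᵢ.
V = k[(-3.08×10⁻⁹)/(0.0540)] = -513 V.

-513 V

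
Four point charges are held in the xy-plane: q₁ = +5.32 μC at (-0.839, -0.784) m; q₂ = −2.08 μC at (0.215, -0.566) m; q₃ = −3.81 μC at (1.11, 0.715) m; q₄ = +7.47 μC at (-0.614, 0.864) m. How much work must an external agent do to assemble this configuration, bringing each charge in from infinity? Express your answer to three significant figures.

-0.139 J

The assembly work is the sum of pairwise potential energies, U = Σ_{i<j} kqᵢqⱼ/rᵢⱼ.
Pair separations: r₁₂ = 1.08 m, r₁₃ = 2.46 m, r₁₄ = 1.66 m, r₂₃ = 1.56 m, r₂₄ = 1.65 m, r₃₄ = 1.73 m.
Summing all 6 pair terms gives U = -0.139 J.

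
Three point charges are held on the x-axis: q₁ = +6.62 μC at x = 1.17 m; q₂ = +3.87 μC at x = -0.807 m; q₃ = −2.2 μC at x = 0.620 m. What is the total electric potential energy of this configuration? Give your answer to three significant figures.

-0.175 J

The work to assemble the configuration equals its total potential energy, U = Σ kqᵢqⱼ/rᵢⱼ over all pairs.
Pair separations: r₁₂ = 1.98 m, r₁₃ = 0.550 m, r₂₃ = 1.43 m.
U = (0.116) + (-0.238) + (-0.0536) = -0.175 J.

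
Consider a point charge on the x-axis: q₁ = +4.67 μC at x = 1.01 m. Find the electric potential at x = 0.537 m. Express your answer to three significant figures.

Electric potential is a scalar, so the contributions from each charge add algebraically: V = Σ kqᵢ/rᵢ.
V = k[(4.67×10⁻⁶)/(0.473)] = 8.88×10⁴ V.

8.88×10⁴ V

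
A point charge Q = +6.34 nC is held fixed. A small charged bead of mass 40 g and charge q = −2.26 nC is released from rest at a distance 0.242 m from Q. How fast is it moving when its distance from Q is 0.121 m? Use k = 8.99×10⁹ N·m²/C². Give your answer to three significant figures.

Only the electrostatic force acts, so mechanical energy is conserved: ½mv² = U₁ − U₂ = kQq(1/r₁ − 1/r₂).
U₁ − U₂ = (8.99×10⁹ N·m²/C²)(6.34×10⁻⁹ C)(-2.26×10⁻⁹ C)(1/0.242 − 1/0.121) = 5.32×10⁻⁷ J.
v = √(2·5.32×10⁻⁷/0.0400) = 5.16×10⁻³ m/s.

5.16×10⁻³ m/s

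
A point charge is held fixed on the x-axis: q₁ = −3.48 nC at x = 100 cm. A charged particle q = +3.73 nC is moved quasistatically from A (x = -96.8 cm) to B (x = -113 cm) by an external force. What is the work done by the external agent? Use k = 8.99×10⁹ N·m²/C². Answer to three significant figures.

4.51×10⁻⁹ J

For quasistatic motion the external work equals the change in potential energy: W_ext = qΔV = q(V_B − V_A).
At A: distance to the source charge is 1.97 m; V_A = kq₁/r = -15.9 V.
At B: distance to the source charge is 2.13 m; V_B = kq₁/r = -14.7 V.
ΔV = V_B − V_A = 1.21 V.
W_ext = qΔV = (3.73×10⁻⁹ C)(1.21 V) = 4.51×10⁻⁹ J.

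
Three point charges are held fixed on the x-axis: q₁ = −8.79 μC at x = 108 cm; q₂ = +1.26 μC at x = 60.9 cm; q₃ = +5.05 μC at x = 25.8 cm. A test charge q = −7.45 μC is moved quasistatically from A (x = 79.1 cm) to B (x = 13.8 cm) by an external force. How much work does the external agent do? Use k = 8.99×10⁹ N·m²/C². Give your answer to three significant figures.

For quasistatic motion the external work equals the change in potential energy: W_ext = qΔV = q(V_B − V_A).
At A: distances to the source charges are 0.289 m, 0.182 m, 0.533 m; V_A = Σ kqᵢ/rᵢ = -1.26×10⁵ V.
At B: distances to the source charges are 0.942 m, 0.471 m, 0.120 m; V_B = Σ kqᵢ/rᵢ = 3.18×10⁵ V.
ΔV = V_B − V_A = 4.45×10⁵ V.
W_ext = qΔV = (-7.45×10⁻⁶ C)(4.45×10⁵ V) = -3.31 J.

-3.31 J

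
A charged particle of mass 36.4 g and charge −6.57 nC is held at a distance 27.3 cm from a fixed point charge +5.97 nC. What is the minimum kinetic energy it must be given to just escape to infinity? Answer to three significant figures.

To just escape, total mechanical energy must reach zero at infinity: ½mv²_min + U = 0, so ½mv²_min = −U = |kQq|/r.
|U| = |kQq|/r = (8.99×10⁹ N·m²/C²)(5.97×10⁻⁹)(6.57×10⁻⁹)/(0.273) = 1.29×10⁻⁶ J.

1.29×10⁻⁶ J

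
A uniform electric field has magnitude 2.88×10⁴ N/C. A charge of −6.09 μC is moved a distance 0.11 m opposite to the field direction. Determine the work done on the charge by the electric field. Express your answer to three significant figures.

The potential change for a displacement 0.11 m opposite to the field direction is ΔV = +Ed = 3170 V.
W_field = −qΔV = 0.0193 J.

0.0193 J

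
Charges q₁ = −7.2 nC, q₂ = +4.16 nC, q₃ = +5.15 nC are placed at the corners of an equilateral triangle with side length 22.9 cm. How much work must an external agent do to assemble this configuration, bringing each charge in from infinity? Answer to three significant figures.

-1.79×10⁻⁶ J

The work to assemble the configuration equals its total potential energy, U = Σ kqᵢqⱼ/rᵢⱼ over all pairs.
All three pair separations equal the side length, 0.229 m.
U = (-1.18×10⁻⁶) + (-1.46×10⁻⁶) + (8.41×10⁻⁷) = -1.79×10⁻⁶ J.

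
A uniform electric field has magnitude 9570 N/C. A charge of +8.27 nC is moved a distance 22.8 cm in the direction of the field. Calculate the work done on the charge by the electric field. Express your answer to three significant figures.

1.80×10⁻⁵ J

The potential change for a displacement 22.8 cm in the direction of the field is ΔV = −Ed = -2180 V.
W_field = −qΔV = 1.80×10⁻⁵ J.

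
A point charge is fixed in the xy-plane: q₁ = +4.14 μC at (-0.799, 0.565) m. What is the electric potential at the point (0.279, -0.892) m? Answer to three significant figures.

The total potential is the scalar sum of each charge's contribution, V = Σ kqᵢ/rᵢ.
Distances from the field point to each charge: r₁ = 1.81 m.
V = k[(4.14×10⁻⁶)/(1.81)] = 2.05×10⁴ V.

2.05×10⁴ V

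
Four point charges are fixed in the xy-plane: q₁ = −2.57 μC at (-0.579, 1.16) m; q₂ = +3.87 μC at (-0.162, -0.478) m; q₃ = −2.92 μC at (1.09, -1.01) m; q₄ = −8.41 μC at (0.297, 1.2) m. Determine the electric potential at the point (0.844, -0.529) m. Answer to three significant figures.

-6.62×10⁴ V

The total potential is the scalar sum of each charge's contribution, V = Σ kqᵢ/rᵢ.
Distances from the field point to each charge: r₁ = 2.21 m, r₂ = 1.01 m, r₃ = 0.540 m, r₄ = 1.81 m.
V = k[(-2.57×10⁻⁶)/(2.21) + (3.87×10⁻⁶)/(1.01) + (-2.92×10⁻⁶)/(0.540) + (-8.41×10⁻⁶)/(1.81)] = -6.62×10⁴ V.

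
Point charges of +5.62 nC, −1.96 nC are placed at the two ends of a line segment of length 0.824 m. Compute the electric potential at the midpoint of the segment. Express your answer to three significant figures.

Electric potential is a scalar, so the contributions from each charge add algebraically: V = Σ kqᵢ/rᵢ.
Each charge is 0.412 m from the midpoint.
V = k[(5.62×10⁻⁹)/(0.412) + (-1.96×10⁻⁹)/(0.412)] = 79.9 V.

79.9 V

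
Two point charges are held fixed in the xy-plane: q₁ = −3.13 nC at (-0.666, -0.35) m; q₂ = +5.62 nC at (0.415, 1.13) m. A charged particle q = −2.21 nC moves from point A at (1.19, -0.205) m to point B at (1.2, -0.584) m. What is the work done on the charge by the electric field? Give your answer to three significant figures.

-1.28×10⁻⁸ J

The work done by the electric force is W_field = −ΔU = −q(V_B − V_A) = q(V_A − V_B).
At A: distances to the source charges are 1.86 m, 1.54 m; V_A = Σ kqᵢ/rᵢ = 17.6 V.
At B: distances to the source charges are 1.88 m, 1.89 m; V_B = Σ kqᵢ/rᵢ = 11.8 V.
ΔV = V_B − V_A = -5.78 V.
W_field = −qΔV = −(-2.21×10⁻⁹ C)(-5.78 V) = -1.28×10⁻⁸ J.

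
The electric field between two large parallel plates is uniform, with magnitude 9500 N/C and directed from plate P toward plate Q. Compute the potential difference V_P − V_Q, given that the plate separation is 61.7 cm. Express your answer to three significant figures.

5860 V

In a uniform field, potential decreases in the direction of E: ΔV = −E·d for a displacement d parallel to E.
Going from Q to P is a displacement of 61.7 cm opposite to the field, so V_P − V_Q = +Ed = 5860 V.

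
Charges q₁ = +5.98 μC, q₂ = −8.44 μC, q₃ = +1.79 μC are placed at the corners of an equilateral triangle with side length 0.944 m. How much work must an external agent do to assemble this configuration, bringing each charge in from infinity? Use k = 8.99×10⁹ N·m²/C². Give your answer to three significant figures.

-0.523 J

The work to assemble the configuration equals its total potential energy, U = Σ kqᵢqⱼ/rᵢⱼ over all pairs.
All three pair separations equal the side length, 0.944 m.
U = (-0.481) + (0.102) + (-0.144) = -0.523 J.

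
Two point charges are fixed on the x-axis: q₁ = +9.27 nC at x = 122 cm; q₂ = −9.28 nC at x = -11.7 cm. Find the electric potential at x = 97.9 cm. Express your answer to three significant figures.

The total potential is the scalar sum of each charge's contribution, V = Σ kqᵢ/rᵢ.
Distances from the field point to each charge: r₁ = 0.241 m, r₂ = 1.10 m.
V = k[(9.27×10⁻⁹)/(0.241) + (-9.28×10⁻⁹)/(1.10)] = 270 V.

270 V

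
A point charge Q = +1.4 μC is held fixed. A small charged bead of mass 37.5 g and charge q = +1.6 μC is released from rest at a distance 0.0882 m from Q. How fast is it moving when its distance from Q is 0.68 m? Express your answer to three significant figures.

Only the electrostatic force acts, so mechanical energy is conserved: ½mv² = U₁ − U₂ = kQq(1/r₁ − 1/r₂).
U₁ − U₂ = (8.99×10⁹ N·m²/C²)(1.40×10⁻⁶ C)(1.60×10⁻⁶ C)(1/0.0882 − 1/0.680) = 0.199 J.
v = √(2·0.199/0.0375) = 3.26 m/s.

3.26 m/s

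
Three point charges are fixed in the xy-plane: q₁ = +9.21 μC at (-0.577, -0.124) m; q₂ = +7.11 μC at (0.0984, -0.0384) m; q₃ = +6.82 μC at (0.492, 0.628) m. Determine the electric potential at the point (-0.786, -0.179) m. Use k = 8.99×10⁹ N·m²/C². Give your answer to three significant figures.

Electric potential is a scalar, so the contributions from each charge add algebraically: V = Σ kqᵢ/rᵢ.
Distances from the field point to each charge: r₁ = 0.216 m, r₂ = 0.896 m, r₃ = 1.51 m.
V = k[(9.21×10⁻⁶)/(0.216) + (7.11×10⁻⁶)/(0.896) + (6.82×10⁻⁶)/(1.51)] = 4.95×10⁵ V.

4.95×10⁵ V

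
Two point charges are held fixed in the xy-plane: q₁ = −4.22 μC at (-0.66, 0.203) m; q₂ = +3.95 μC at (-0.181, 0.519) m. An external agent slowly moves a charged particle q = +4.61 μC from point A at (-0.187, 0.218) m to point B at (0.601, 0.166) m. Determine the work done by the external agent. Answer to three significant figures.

For quasistatic motion the external work equals the change in potential energy: W_ext = qΔV = q(V_B − V_A).
At A: distances to the source charges are 0.473 m, 0.301 m; V_A = Σ kqᵢ/rᵢ = 3.78×10⁴ V.
At B: distances to the source charges are 1.26 m, 0.858 m; V_B = Σ kqᵢ/rᵢ = 1.13×10⁴ V.
ΔV = V_B − V_A = -2.65×10⁴ V.
W_ext = qΔV = (4.61×10⁻⁶ C)(-2.65×10⁴ V) = -0.122 J.

-0.122 J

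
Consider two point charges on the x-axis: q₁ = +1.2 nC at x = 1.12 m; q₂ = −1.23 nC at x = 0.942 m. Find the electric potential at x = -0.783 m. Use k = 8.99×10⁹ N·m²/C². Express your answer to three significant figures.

Electric potential is a scalar, so the contributions from each charge add algebraically: V = Σ kqᵢ/rᵢ.
Distances from the field point to each charge: r₁ = 1.90 m, r₂ = 1.73 m.
V = k[(1.20×10⁻⁹)/(1.90) + (-1.23×10⁻⁹)/(1.73)] = -0.741 V.

-0.741 V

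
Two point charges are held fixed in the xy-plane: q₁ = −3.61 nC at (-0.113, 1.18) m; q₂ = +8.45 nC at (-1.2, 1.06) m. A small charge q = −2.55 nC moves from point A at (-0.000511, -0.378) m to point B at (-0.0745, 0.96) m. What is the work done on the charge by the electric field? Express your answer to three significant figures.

-2.50×10⁻⁷ J

The work done by the electric force is W_field = −ΔU = −q(V_B − V_A) = q(V_A − V_B).
At A: distances to the source charges are 1.56 m, 1.87 m; V_A = Σ kqᵢ/rᵢ = 19.8 V.
At B: distances to the source charges are 0.223 m, 1.13 m; V_B = Σ kqᵢ/rᵢ = -78.1 V.
ΔV = V_B − V_A = -97.9 V.
W_field = −qΔV = −(-2.55×10⁻⁹ C)(-97.9 V) = -2.50×10⁻⁷ J.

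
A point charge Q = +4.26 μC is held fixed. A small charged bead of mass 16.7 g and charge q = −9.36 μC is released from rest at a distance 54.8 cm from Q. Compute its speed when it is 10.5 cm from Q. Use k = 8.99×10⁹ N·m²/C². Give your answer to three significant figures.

18.2 m/s

Only the electrostatic force acts, so mechanical energy is conserved: ½mv² = U₁ − U₂ = kQq(1/r₁ − 1/r₂).
U₁ − U₂ = (8.99×10⁹ N·m²/C²)(4.26×10⁻⁶ C)(-9.36×10⁻⁶ C)(1/0.548 − 1/0.105) = 2.76 J.
v = √(2·2.76/0.0167) = 18.2 m/s.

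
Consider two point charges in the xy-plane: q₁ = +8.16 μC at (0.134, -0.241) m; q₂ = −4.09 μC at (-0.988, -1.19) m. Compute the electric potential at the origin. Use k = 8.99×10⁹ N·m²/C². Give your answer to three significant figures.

2.42×10⁵ V

The total potential is the scalar sum of each charge's contribution, V = Σ kqᵢ/rᵢ.
Distances from the field point to each charge: r₁ = 0.276 m, r₂ = 1.55 m.
V = k[(8.16×10⁻⁶)/(0.276) + (-4.09×10⁻⁶)/(1.55)] = 2.42×10⁵ V.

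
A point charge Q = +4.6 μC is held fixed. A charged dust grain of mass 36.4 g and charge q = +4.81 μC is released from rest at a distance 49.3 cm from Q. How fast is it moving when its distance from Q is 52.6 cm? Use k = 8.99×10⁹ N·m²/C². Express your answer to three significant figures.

Only the electrostatic force acts, so mechanical energy is conserved: ½mv² = U₁ − U₂ = kQq(1/r₁ − 1/r₂).
U₁ − U₂ = (8.99×10⁹ N·m²/C²)(4.60×10⁻⁶ C)(4.81×10⁻⁶ C)(1/0.493 − 1/0.526) = 0.0253 J.
v = √(2·0.0253/0.0364) = 1.18 m/s.

1.18 m/s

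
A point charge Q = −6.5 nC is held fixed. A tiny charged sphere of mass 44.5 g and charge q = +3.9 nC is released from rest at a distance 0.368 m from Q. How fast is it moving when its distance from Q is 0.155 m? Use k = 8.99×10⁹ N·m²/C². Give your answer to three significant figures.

6.18×10⁻³ m/s

Only the electrostatic force acts, so mechanical energy is conserved: ½mv² = U₁ − U₂ = kQq(1/r₁ − 1/r₂).
U₁ − U₂ = (8.99×10⁹ N·m²/C²)(-6.50×10⁻⁹ C)(3.90×10⁻⁹ C)(1/0.368 − 1/0.155) = 8.51×10⁻⁷ J.
v = √(2·8.51×10⁻⁷/0.0445) = 6.18×10⁻³ m/s.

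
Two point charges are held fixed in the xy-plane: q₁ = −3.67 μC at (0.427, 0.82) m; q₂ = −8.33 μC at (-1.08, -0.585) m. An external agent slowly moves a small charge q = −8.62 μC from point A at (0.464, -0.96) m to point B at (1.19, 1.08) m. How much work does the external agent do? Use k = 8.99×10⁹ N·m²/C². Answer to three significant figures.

0.0161 J

For quasistatic motion the external work equals the change in potential energy: W_ext = qΔV = q(V_B − V_A).
At A: distances to the source charges are 1.78 m, 1.59 m; V_A = Σ kqᵢ/rᵢ = -6.57×10⁴ V.
At B: distances to the source charges are 0.806 m, 2.82 m; V_B = Σ kqᵢ/rᵢ = -6.75×10⁴ V.
ΔV = V_B − V_A = -1870 V.
W_ext = qΔV = (-8.62×10⁻⁶ C)(-1870 V) = 0.0161 J.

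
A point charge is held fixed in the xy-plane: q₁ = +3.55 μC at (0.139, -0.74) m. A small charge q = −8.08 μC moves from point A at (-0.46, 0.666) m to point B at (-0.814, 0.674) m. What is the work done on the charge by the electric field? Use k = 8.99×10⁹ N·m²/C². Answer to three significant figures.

-0.0175 J

The work done by the electric force is W_field = −ΔU = −q(V_B − V_A) = q(V_A − V_B).
At A: distance to the source charge is 1.53 m; V_A = kq₁/r = 2.09×10⁴ V.
At B: distance to the source charge is 1.71 m; V_B = kq₁/r = 1.87×10⁴ V.
ΔV = V_B − V_A = -2170 V.
W_field = −qΔV = −(-8.08×10⁻⁶ C)(-2170 V) = -0.0175 J.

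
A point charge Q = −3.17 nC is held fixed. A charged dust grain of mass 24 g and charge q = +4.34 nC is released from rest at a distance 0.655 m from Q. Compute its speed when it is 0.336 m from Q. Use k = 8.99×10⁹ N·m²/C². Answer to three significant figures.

Only the electrostatic force acts, so mechanical energy is conserved: ½mv² = U₁ − U₂ = kQq(1/r₁ − 1/r₂).
U₁ − U₂ = (8.99×10⁹ N·m²/C²)(-3.17×10⁻⁹ C)(4.34×10⁻⁹ C)(1/0.655 − 1/0.336) = 1.79×10⁻⁷ J.
v = √(2·1.79×10⁻⁷/0.0240) = 3.87×10⁻³ m/s.

3.87×10⁻³ m/s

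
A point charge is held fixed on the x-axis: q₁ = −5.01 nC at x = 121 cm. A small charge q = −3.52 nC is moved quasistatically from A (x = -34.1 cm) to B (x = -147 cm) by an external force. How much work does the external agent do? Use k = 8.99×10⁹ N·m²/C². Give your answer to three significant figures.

-4.31×10⁻⁸ J

For quasistatic motion the external work equals the change in potential energy: W_ext = qΔV = q(V_B − V_A).
At A: distance to the source charge is 1.55 m; V_A = kq₁/r = -29.0 V.
At B: distance to the source charge is 2.68 m; V_B = kq₁/r = -16.8 V.
ΔV = V_B − V_A = 12.2 V.
W_ext = qΔV = (-3.52×10⁻⁹ C)(12.2 V) = -4.31×10⁻⁸ J.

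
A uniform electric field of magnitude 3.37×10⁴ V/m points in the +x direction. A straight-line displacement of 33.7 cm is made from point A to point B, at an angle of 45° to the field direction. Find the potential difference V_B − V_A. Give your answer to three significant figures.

-8030 V

Only the component of displacement along E changes the potential: ΔV = −E·d·cosθ.
ΔV = −(3.37×10⁴ V/m)(0.337 m)cos45° = -8030 V.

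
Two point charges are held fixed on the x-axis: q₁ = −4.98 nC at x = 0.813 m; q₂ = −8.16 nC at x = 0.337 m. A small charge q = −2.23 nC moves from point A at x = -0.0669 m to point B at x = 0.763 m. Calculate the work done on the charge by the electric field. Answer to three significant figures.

The work done by the electric force is W_field = −ΔU = −q(V_B − V_A) = q(V_A − V_B).
At A: distances to the source charges are 0.880 m, 0.404 m; V_A = Σ kqᵢ/rᵢ = -233 V.
At B: distances to the source charges are 0.0500 m, 0.426 m; V_B = Σ kqᵢ/rᵢ = -1070 V.
ΔV = V_B − V_A = -835 V.
W_field = −qΔV = −(-2.23×10⁻⁹ C)(-835 V) = -1.86×10⁻⁶ J.

-1.86×10⁻⁶ J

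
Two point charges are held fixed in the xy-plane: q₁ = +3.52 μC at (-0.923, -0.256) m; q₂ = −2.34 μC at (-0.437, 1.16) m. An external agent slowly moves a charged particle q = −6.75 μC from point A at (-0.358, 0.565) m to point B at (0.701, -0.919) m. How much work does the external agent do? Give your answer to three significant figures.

-0.0841 J

For quasistatic motion the external work equals the change in potential energy: W_ext = qΔV = q(V_B − V_A).
At A: distances to the source charges are 0.997 m, 0.600 m; V_A = Σ kqᵢ/rᵢ = -3300 V.
At B: distances to the source charges are 1.75 m, 2.37 m; V_B = Σ kqᵢ/rᵢ = 9160 V.
ΔV = V_B − V_A = 1.25×10⁴ V.
W_ext = qΔV = (-6.75×10⁻⁶ C)(1.25×10⁴ V) = -0.0841 J.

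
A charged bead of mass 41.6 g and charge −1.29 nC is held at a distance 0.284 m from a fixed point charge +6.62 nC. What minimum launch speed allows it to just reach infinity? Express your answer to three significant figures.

3.61×10⁻³ m/s

To just escape, total mechanical energy must reach zero at infinity: ½mv²_min + U = 0, so ½mv²_min = −U = |kQq|/r.
|U| = |kQq|/r = (8.99×10⁹ N·m²/C²)(6.62×10⁻⁹)(1.29×10⁻⁹)/(0.284) = 2.70×10⁻⁷ J.
v_min = √(2|U|/m) = √(2·2.70×10⁻⁷/0.0416) = 3.61×10⁻³ m/s.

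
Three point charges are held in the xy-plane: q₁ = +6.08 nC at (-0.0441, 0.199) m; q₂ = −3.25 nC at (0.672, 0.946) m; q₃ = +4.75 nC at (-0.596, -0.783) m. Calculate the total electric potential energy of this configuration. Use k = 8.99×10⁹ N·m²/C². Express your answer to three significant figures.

-5.91×10⁻⁹ J

The work to assemble the configuration equals its total potential energy, U = Σ kqᵢqⱼ/rᵢⱼ over all pairs.
Pair separations: r₁₂ = 1.03 m, r₁₃ = 1.13 m, r₂₃ = 2.14 m.
U = (-1.72×10⁻⁷) + (2.30×10⁻⁷) + (-6.47×10⁻⁸) = -5.91×10⁻⁹ J.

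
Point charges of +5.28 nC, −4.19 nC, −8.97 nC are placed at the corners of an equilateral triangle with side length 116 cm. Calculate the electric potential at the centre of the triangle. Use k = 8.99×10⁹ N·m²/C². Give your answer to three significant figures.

-106 V

The total potential is the scalar sum of each charge's contribution, V = Σ kqᵢ/rᵢ.
The distance from each vertex to the centroid is a/√3 = 0.670 m.
V = k[(5.28×10⁻⁹)/(0.670) + (-4.19×10⁻⁹)/(0.670) + (-8.97×10⁻⁹)/(0.670)] = -106 V.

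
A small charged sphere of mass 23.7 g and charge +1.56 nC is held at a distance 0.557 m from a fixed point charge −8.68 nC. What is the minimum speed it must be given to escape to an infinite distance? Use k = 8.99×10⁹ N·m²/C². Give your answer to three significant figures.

4.29×10⁻³ m/s

To just escape, total mechanical energy must reach zero at infinity: ½mv²_min + U = 0, so ½mv²_min = −U = |kQq|/r.
|U| = |kQq|/r = (8.99×10⁹ N·m²/C²)(8.68×10⁻⁹)(1.56×10⁻⁹)/(0.557) = 2.19×10⁻⁷ J.
v_min = √(2|U|/m) = √(2·2.19×10⁻⁷/0.0237) = 4.29×10⁻³ m/s.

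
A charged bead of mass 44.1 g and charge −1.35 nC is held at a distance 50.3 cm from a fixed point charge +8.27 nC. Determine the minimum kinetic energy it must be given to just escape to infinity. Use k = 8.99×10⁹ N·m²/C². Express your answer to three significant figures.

To just escape, total mechanical energy must reach zero at infinity: ½mv²_min + U = 0, so ½mv²_min = −U = |kQq|/r.
|U| = |kQq|/r = (8.99×10⁹ N·m²/C²)(8.27×10⁻⁹)(1.35×10⁻⁹)/(0.503) = 2.00×10⁻⁷ J.

2.00×10⁻⁷ J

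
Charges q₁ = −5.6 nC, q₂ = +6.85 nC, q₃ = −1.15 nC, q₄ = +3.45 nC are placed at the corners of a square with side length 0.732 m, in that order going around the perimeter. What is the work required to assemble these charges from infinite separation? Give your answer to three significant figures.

The assembly work is the sum of pairwise potential energies, U = Σ_{i<j} kqᵢqⱼ/rᵢⱼ.
The four side pairs have separation 0.732 m and the two diagonal pairs 1.04 m.
Summing all 6 pair terms gives U = -5.93×10⁻⁷ J.

-5.93×10⁻⁷ J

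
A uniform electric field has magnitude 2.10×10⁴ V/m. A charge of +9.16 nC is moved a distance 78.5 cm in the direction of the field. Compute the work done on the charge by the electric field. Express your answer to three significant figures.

The potential change for a displacement 78.5 cm in the direction of the field is ΔV = −Ed = -1.65×10⁴ V.
W_field = −qΔV = 1.51×10⁻⁴ J.

1.51×10⁻⁴ J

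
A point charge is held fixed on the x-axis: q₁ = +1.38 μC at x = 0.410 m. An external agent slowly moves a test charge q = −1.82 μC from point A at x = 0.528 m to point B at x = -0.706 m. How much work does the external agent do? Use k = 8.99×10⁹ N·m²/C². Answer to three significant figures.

0.171 J

For quasistatic motion the external work equals the change in potential energy: W_ext = qΔV = q(V_B − V_A).
At A: distance to the source charge is 0.118 m; V_A = kq₁/r = 1.05×10⁵ V.
At B: distance to the source charge is 1.12 m; V_B = kq₁/r = 1.11×10⁴ V.
ΔV = V_B − V_A = -9.40×10⁴ V.
W_ext = qΔV = (-1.82×10⁻⁶ C)(-9.40×10⁴ V) = 0.171 J.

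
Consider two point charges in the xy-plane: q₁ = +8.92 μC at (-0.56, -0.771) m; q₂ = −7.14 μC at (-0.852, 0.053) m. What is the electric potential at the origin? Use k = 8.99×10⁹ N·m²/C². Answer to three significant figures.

8960 V

Electric potential is a scalar, so the contributions from each charge add algebraically: V = Σ kqᵢ/rᵢ.
Distances from the field point to each charge: r₁ = 0.953 m, r₂ = 0.854 m.
V = k[(8.92×10⁻⁶)/(0.953) + (-7.14×10⁻⁶)/(0.854)] = 8960 V.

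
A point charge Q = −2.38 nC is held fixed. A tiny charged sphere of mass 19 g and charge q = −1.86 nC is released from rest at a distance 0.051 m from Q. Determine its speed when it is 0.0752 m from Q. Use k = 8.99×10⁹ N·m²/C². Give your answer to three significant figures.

5.14×10⁻³ m/s

Only the electrostatic force acts, so mechanical energy is conserved: ½mv² = U₁ − U₂ = kQq(1/r₁ − 1/r₂).
U₁ − U₂ = (8.99×10⁹ N·m²/C²)(-2.38×10⁻⁹ C)(-1.86×10⁻⁹ C)(1/0.0510 − 1/0.0752) = 2.51×10⁻⁷ J.
v = √(2·2.51×10⁻⁷/0.0190) = 5.14×10⁻³ m/s.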